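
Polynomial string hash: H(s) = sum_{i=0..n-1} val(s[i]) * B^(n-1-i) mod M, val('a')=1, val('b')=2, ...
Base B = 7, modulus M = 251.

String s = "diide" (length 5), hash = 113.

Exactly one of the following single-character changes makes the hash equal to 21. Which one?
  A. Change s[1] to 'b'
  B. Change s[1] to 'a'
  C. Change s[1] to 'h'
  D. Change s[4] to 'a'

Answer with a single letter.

Option A: s[1]='i'->'b', delta=(2-9)*7^3 mod 251 = 109, hash=113+109 mod 251 = 222
Option B: s[1]='i'->'a', delta=(1-9)*7^3 mod 251 = 17, hash=113+17 mod 251 = 130
Option C: s[1]='i'->'h', delta=(8-9)*7^3 mod 251 = 159, hash=113+159 mod 251 = 21 <-- target
Option D: s[4]='e'->'a', delta=(1-5)*7^0 mod 251 = 247, hash=113+247 mod 251 = 109

Answer: C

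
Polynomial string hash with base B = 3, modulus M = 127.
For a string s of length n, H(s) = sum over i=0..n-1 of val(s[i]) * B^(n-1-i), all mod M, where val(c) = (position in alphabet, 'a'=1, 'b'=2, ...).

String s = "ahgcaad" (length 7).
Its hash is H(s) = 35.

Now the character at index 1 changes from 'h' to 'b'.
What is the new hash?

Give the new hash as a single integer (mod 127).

val('h') = 8, val('b') = 2
Position k = 1, exponent = n-1-k = 5
B^5 mod M = 3^5 mod 127 = 116
Delta = (2 - 8) * 116 mod 127 = 66
New hash = (35 + 66) mod 127 = 101

Answer: 101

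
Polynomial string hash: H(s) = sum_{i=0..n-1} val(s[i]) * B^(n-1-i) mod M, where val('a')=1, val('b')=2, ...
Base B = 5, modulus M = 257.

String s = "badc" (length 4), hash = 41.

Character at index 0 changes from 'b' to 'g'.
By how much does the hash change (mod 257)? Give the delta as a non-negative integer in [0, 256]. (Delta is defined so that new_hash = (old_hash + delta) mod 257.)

Answer: 111

Derivation:
Delta formula: (val(new) - val(old)) * B^(n-1-k) mod M
  val('g') - val('b') = 7 - 2 = 5
  B^(n-1-k) = 5^3 mod 257 = 125
  Delta = 5 * 125 mod 257 = 111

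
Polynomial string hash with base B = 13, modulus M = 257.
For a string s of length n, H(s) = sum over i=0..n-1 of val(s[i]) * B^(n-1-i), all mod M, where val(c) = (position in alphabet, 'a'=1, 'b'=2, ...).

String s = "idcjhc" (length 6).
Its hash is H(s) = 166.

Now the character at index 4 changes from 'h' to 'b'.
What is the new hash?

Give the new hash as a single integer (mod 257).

val('h') = 8, val('b') = 2
Position k = 4, exponent = n-1-k = 1
B^1 mod M = 13^1 mod 257 = 13
Delta = (2 - 8) * 13 mod 257 = 179
New hash = (166 + 179) mod 257 = 88

Answer: 88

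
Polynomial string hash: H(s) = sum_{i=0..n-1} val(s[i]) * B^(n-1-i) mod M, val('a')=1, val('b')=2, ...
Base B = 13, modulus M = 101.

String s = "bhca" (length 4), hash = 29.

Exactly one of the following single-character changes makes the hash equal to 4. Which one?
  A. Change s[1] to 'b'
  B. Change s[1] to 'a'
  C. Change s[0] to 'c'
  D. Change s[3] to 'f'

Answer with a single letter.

Option A: s[1]='h'->'b', delta=(2-8)*13^2 mod 101 = 97, hash=29+97 mod 101 = 25
Option B: s[1]='h'->'a', delta=(1-8)*13^2 mod 101 = 29, hash=29+29 mod 101 = 58
Option C: s[0]='b'->'c', delta=(3-2)*13^3 mod 101 = 76, hash=29+76 mod 101 = 4 <-- target
Option D: s[3]='a'->'f', delta=(6-1)*13^0 mod 101 = 5, hash=29+5 mod 101 = 34

Answer: C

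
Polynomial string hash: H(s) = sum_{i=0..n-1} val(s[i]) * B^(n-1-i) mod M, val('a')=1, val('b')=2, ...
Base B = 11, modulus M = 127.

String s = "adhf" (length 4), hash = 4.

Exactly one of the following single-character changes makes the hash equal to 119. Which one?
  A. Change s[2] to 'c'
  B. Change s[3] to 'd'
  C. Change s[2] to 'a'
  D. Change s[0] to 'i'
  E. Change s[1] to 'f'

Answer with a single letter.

Answer: E

Derivation:
Option A: s[2]='h'->'c', delta=(3-8)*11^1 mod 127 = 72, hash=4+72 mod 127 = 76
Option B: s[3]='f'->'d', delta=(4-6)*11^0 mod 127 = 125, hash=4+125 mod 127 = 2
Option C: s[2]='h'->'a', delta=(1-8)*11^1 mod 127 = 50, hash=4+50 mod 127 = 54
Option D: s[0]='a'->'i', delta=(9-1)*11^3 mod 127 = 107, hash=4+107 mod 127 = 111
Option E: s[1]='d'->'f', delta=(6-4)*11^2 mod 127 = 115, hash=4+115 mod 127 = 119 <-- target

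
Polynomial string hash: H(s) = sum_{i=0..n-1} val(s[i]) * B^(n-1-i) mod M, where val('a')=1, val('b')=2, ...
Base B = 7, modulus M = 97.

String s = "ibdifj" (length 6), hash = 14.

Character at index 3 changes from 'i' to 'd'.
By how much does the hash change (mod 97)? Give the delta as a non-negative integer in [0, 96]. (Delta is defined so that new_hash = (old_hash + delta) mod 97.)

Delta formula: (val(new) - val(old)) * B^(n-1-k) mod M
  val('d') - val('i') = 4 - 9 = -5
  B^(n-1-k) = 7^2 mod 97 = 49
  Delta = -5 * 49 mod 97 = 46

Answer: 46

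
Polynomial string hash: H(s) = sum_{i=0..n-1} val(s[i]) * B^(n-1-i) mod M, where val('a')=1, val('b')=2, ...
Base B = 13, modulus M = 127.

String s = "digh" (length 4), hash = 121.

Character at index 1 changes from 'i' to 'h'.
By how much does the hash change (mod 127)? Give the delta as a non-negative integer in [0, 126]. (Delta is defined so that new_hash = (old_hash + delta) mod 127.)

Answer: 85

Derivation:
Delta formula: (val(new) - val(old)) * B^(n-1-k) mod M
  val('h') - val('i') = 8 - 9 = -1
  B^(n-1-k) = 13^2 mod 127 = 42
  Delta = -1 * 42 mod 127 = 85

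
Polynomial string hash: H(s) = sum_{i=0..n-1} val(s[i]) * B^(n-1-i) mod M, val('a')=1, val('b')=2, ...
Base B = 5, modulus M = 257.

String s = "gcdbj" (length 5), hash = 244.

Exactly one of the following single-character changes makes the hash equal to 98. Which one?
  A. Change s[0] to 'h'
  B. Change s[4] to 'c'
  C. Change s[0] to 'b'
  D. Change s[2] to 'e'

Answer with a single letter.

Answer: A

Derivation:
Option A: s[0]='g'->'h', delta=(8-7)*5^4 mod 257 = 111, hash=244+111 mod 257 = 98 <-- target
Option B: s[4]='j'->'c', delta=(3-10)*5^0 mod 257 = 250, hash=244+250 mod 257 = 237
Option C: s[0]='g'->'b', delta=(2-7)*5^4 mod 257 = 216, hash=244+216 mod 257 = 203
Option D: s[2]='d'->'e', delta=(5-4)*5^2 mod 257 = 25, hash=244+25 mod 257 = 12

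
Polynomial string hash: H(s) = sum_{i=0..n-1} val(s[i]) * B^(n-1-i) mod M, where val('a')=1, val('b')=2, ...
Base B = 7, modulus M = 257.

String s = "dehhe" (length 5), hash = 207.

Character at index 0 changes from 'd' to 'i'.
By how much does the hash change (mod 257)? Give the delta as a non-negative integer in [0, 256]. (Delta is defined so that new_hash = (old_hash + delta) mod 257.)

Delta formula: (val(new) - val(old)) * B^(n-1-k) mod M
  val('i') - val('d') = 9 - 4 = 5
  B^(n-1-k) = 7^4 mod 257 = 88
  Delta = 5 * 88 mod 257 = 183

Answer: 183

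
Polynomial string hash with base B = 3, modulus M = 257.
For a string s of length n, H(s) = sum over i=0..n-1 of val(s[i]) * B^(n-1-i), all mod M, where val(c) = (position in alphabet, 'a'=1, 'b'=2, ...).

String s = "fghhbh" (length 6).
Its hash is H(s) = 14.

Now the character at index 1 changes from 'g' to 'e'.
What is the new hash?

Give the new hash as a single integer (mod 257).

Answer: 109

Derivation:
val('g') = 7, val('e') = 5
Position k = 1, exponent = n-1-k = 4
B^4 mod M = 3^4 mod 257 = 81
Delta = (5 - 7) * 81 mod 257 = 95
New hash = (14 + 95) mod 257 = 109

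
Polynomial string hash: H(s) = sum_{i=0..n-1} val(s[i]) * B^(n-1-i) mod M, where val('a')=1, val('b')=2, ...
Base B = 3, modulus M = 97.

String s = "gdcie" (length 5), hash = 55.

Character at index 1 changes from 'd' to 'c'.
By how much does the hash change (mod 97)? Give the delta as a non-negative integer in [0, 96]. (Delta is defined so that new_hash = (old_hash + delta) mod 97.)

Answer: 70

Derivation:
Delta formula: (val(new) - val(old)) * B^(n-1-k) mod M
  val('c') - val('d') = 3 - 4 = -1
  B^(n-1-k) = 3^3 mod 97 = 27
  Delta = -1 * 27 mod 97 = 70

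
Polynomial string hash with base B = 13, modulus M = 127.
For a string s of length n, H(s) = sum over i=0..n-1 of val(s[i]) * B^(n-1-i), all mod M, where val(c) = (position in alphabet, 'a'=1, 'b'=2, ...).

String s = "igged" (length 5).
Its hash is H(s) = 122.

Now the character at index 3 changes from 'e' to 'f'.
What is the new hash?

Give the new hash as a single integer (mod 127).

val('e') = 5, val('f') = 6
Position k = 3, exponent = n-1-k = 1
B^1 mod M = 13^1 mod 127 = 13
Delta = (6 - 5) * 13 mod 127 = 13
New hash = (122 + 13) mod 127 = 8

Answer: 8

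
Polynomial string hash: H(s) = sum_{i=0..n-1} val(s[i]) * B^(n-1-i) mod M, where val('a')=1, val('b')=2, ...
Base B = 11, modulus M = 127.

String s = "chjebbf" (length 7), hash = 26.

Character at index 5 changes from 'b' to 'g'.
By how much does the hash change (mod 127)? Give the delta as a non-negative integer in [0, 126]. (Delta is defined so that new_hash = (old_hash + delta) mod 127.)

Delta formula: (val(new) - val(old)) * B^(n-1-k) mod M
  val('g') - val('b') = 7 - 2 = 5
  B^(n-1-k) = 11^1 mod 127 = 11
  Delta = 5 * 11 mod 127 = 55

Answer: 55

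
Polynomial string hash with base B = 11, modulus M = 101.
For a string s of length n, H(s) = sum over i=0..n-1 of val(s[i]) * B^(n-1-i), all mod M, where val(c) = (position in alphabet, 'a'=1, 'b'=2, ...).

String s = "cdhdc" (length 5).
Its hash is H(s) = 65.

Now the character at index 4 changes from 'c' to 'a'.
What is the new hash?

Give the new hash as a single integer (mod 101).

val('c') = 3, val('a') = 1
Position k = 4, exponent = n-1-k = 0
B^0 mod M = 11^0 mod 101 = 1
Delta = (1 - 3) * 1 mod 101 = 99
New hash = (65 + 99) mod 101 = 63

Answer: 63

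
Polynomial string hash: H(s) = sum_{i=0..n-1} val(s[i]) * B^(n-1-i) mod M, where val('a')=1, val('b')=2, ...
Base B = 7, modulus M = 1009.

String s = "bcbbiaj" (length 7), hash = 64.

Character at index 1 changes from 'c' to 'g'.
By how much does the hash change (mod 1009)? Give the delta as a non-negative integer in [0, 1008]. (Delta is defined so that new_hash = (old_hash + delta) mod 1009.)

Answer: 634

Derivation:
Delta formula: (val(new) - val(old)) * B^(n-1-k) mod M
  val('g') - val('c') = 7 - 3 = 4
  B^(n-1-k) = 7^5 mod 1009 = 663
  Delta = 4 * 663 mod 1009 = 634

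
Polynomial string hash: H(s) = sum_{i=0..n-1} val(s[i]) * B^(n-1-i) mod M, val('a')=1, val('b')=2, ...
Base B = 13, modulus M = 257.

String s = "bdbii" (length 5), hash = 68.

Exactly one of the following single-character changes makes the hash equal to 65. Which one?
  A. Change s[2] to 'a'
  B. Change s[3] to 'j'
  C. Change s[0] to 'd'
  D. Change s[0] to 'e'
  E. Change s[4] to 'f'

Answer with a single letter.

Answer: E

Derivation:
Option A: s[2]='b'->'a', delta=(1-2)*13^2 mod 257 = 88, hash=68+88 mod 257 = 156
Option B: s[3]='i'->'j', delta=(10-9)*13^1 mod 257 = 13, hash=68+13 mod 257 = 81
Option C: s[0]='b'->'d', delta=(4-2)*13^4 mod 257 = 68, hash=68+68 mod 257 = 136
Option D: s[0]='b'->'e', delta=(5-2)*13^4 mod 257 = 102, hash=68+102 mod 257 = 170
Option E: s[4]='i'->'f', delta=(6-9)*13^0 mod 257 = 254, hash=68+254 mod 257 = 65 <-- target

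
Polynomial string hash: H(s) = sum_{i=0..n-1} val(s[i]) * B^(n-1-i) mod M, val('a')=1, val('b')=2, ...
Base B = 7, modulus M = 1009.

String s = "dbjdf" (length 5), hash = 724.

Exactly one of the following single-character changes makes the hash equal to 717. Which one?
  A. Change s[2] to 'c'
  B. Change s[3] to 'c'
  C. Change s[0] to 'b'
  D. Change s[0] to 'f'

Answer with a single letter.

Option A: s[2]='j'->'c', delta=(3-10)*7^2 mod 1009 = 666, hash=724+666 mod 1009 = 381
Option B: s[3]='d'->'c', delta=(3-4)*7^1 mod 1009 = 1002, hash=724+1002 mod 1009 = 717 <-- target
Option C: s[0]='d'->'b', delta=(2-4)*7^4 mod 1009 = 243, hash=724+243 mod 1009 = 967
Option D: s[0]='d'->'f', delta=(6-4)*7^4 mod 1009 = 766, hash=724+766 mod 1009 = 481

Answer: B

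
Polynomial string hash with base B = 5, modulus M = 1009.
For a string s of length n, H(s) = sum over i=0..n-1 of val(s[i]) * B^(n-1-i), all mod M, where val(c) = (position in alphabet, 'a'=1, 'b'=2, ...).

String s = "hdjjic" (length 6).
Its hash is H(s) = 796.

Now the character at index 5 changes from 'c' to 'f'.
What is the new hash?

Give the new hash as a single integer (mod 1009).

val('c') = 3, val('f') = 6
Position k = 5, exponent = n-1-k = 0
B^0 mod M = 5^0 mod 1009 = 1
Delta = (6 - 3) * 1 mod 1009 = 3
New hash = (796 + 3) mod 1009 = 799

Answer: 799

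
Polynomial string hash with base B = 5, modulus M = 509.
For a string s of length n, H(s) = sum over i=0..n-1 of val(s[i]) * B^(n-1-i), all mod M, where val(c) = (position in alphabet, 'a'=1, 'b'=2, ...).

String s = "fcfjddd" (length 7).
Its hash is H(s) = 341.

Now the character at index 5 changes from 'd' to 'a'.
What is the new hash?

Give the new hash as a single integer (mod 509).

Answer: 326

Derivation:
val('d') = 4, val('a') = 1
Position k = 5, exponent = n-1-k = 1
B^1 mod M = 5^1 mod 509 = 5
Delta = (1 - 4) * 5 mod 509 = 494
New hash = (341 + 494) mod 509 = 326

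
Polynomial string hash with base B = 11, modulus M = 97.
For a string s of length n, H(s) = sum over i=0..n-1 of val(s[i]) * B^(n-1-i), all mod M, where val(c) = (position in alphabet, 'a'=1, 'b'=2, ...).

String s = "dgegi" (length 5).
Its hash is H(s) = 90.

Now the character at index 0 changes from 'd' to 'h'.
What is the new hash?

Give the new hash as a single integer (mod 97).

val('d') = 4, val('h') = 8
Position k = 0, exponent = n-1-k = 4
B^4 mod M = 11^4 mod 97 = 91
Delta = (8 - 4) * 91 mod 97 = 73
New hash = (90 + 73) mod 97 = 66

Answer: 66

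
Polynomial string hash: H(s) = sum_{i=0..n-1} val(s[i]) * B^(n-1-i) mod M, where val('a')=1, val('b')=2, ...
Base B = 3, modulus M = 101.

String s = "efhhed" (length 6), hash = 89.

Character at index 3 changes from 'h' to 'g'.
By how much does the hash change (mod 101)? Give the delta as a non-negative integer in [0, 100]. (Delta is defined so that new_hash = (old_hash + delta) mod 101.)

Answer: 92

Derivation:
Delta formula: (val(new) - val(old)) * B^(n-1-k) mod M
  val('g') - val('h') = 7 - 8 = -1
  B^(n-1-k) = 3^2 mod 101 = 9
  Delta = -1 * 9 mod 101 = 92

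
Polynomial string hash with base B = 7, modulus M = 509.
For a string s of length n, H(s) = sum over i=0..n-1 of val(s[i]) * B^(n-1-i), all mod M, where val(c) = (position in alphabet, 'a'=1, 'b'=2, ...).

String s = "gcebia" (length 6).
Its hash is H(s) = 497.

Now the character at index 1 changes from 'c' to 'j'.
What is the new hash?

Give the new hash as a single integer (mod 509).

Answer: 507

Derivation:
val('c') = 3, val('j') = 10
Position k = 1, exponent = n-1-k = 4
B^4 mod M = 7^4 mod 509 = 365
Delta = (10 - 3) * 365 mod 509 = 10
New hash = (497 + 10) mod 509 = 507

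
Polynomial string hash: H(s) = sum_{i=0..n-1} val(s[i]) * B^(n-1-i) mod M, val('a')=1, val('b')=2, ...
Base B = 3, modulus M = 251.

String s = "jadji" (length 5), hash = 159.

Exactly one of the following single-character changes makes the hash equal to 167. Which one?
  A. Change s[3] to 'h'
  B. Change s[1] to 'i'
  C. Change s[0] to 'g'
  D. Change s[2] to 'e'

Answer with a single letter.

Answer: C

Derivation:
Option A: s[3]='j'->'h', delta=(8-10)*3^1 mod 251 = 245, hash=159+245 mod 251 = 153
Option B: s[1]='a'->'i', delta=(9-1)*3^3 mod 251 = 216, hash=159+216 mod 251 = 124
Option C: s[0]='j'->'g', delta=(7-10)*3^4 mod 251 = 8, hash=159+8 mod 251 = 167 <-- target
Option D: s[2]='d'->'e', delta=(5-4)*3^2 mod 251 = 9, hash=159+9 mod 251 = 168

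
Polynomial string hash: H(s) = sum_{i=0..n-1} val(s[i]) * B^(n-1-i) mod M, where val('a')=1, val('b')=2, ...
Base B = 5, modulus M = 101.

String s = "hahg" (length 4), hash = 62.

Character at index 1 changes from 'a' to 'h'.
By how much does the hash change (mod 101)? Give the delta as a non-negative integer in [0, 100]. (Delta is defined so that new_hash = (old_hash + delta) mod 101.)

Answer: 74

Derivation:
Delta formula: (val(new) - val(old)) * B^(n-1-k) mod M
  val('h') - val('a') = 8 - 1 = 7
  B^(n-1-k) = 5^2 mod 101 = 25
  Delta = 7 * 25 mod 101 = 74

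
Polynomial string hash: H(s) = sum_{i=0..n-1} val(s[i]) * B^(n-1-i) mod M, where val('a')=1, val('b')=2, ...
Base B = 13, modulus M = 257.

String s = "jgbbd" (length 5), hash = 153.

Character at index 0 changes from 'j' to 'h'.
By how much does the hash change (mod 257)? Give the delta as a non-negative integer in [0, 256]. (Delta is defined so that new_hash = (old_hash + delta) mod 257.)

Answer: 189

Derivation:
Delta formula: (val(new) - val(old)) * B^(n-1-k) mod M
  val('h') - val('j') = 8 - 10 = -2
  B^(n-1-k) = 13^4 mod 257 = 34
  Delta = -2 * 34 mod 257 = 189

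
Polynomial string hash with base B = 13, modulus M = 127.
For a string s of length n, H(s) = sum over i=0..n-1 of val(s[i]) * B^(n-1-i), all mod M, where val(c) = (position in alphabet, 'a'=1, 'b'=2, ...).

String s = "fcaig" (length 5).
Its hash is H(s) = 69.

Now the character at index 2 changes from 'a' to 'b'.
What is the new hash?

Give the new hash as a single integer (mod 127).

Answer: 111

Derivation:
val('a') = 1, val('b') = 2
Position k = 2, exponent = n-1-k = 2
B^2 mod M = 13^2 mod 127 = 42
Delta = (2 - 1) * 42 mod 127 = 42
New hash = (69 + 42) mod 127 = 111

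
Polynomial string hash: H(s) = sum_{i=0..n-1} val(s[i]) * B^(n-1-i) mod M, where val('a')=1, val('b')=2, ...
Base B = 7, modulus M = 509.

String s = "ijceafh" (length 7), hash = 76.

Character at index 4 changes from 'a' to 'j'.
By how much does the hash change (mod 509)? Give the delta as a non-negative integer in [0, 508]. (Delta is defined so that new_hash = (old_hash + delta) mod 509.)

Answer: 441

Derivation:
Delta formula: (val(new) - val(old)) * B^(n-1-k) mod M
  val('j') - val('a') = 10 - 1 = 9
  B^(n-1-k) = 7^2 mod 509 = 49
  Delta = 9 * 49 mod 509 = 441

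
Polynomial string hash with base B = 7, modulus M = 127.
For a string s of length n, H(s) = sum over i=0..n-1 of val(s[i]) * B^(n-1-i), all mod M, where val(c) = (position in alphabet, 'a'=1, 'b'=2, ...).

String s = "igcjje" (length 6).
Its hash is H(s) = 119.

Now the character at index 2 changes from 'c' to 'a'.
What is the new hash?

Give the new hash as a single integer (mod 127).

val('c') = 3, val('a') = 1
Position k = 2, exponent = n-1-k = 3
B^3 mod M = 7^3 mod 127 = 89
Delta = (1 - 3) * 89 mod 127 = 76
New hash = (119 + 76) mod 127 = 68

Answer: 68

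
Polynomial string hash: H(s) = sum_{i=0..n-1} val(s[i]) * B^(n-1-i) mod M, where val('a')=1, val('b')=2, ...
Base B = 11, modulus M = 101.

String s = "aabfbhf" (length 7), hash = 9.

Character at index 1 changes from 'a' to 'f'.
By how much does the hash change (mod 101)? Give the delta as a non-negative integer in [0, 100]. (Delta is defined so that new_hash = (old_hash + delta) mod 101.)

Delta formula: (val(new) - val(old)) * B^(n-1-k) mod M
  val('f') - val('a') = 6 - 1 = 5
  B^(n-1-k) = 11^5 mod 101 = 57
  Delta = 5 * 57 mod 101 = 83

Answer: 83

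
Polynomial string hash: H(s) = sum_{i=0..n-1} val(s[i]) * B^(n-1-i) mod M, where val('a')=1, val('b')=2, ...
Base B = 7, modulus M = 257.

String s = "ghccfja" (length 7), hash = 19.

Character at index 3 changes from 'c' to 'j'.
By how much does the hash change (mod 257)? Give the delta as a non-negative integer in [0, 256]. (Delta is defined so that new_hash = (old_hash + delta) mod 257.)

Delta formula: (val(new) - val(old)) * B^(n-1-k) mod M
  val('j') - val('c') = 10 - 3 = 7
  B^(n-1-k) = 7^3 mod 257 = 86
  Delta = 7 * 86 mod 257 = 88

Answer: 88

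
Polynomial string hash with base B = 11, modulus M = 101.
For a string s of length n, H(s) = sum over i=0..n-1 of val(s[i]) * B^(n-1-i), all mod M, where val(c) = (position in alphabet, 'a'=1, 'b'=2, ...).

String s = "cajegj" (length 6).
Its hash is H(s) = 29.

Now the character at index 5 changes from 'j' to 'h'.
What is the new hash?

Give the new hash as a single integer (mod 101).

val('j') = 10, val('h') = 8
Position k = 5, exponent = n-1-k = 0
B^0 mod M = 11^0 mod 101 = 1
Delta = (8 - 10) * 1 mod 101 = 99
New hash = (29 + 99) mod 101 = 27

Answer: 27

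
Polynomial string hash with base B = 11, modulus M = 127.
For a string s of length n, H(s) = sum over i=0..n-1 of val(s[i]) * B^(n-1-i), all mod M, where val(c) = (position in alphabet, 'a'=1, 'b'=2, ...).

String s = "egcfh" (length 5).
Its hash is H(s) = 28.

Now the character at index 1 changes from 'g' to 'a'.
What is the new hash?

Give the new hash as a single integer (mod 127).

val('g') = 7, val('a') = 1
Position k = 1, exponent = n-1-k = 3
B^3 mod M = 11^3 mod 127 = 61
Delta = (1 - 7) * 61 mod 127 = 15
New hash = (28 + 15) mod 127 = 43

Answer: 43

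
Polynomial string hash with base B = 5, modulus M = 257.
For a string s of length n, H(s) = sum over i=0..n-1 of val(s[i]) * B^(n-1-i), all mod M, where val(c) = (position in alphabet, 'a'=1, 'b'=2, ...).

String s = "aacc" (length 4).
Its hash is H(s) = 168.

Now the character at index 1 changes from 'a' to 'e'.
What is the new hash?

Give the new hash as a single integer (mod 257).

Answer: 11

Derivation:
val('a') = 1, val('e') = 5
Position k = 1, exponent = n-1-k = 2
B^2 mod M = 5^2 mod 257 = 25
Delta = (5 - 1) * 25 mod 257 = 100
New hash = (168 + 100) mod 257 = 11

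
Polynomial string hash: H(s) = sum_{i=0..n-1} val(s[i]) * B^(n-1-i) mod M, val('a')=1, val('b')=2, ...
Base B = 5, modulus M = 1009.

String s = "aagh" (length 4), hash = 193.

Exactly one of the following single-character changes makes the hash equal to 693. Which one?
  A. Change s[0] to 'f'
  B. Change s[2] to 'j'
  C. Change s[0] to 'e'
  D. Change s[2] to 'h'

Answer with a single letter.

Answer: C

Derivation:
Option A: s[0]='a'->'f', delta=(6-1)*5^3 mod 1009 = 625, hash=193+625 mod 1009 = 818
Option B: s[2]='g'->'j', delta=(10-7)*5^1 mod 1009 = 15, hash=193+15 mod 1009 = 208
Option C: s[0]='a'->'e', delta=(5-1)*5^3 mod 1009 = 500, hash=193+500 mod 1009 = 693 <-- target
Option D: s[2]='g'->'h', delta=(8-7)*5^1 mod 1009 = 5, hash=193+5 mod 1009 = 198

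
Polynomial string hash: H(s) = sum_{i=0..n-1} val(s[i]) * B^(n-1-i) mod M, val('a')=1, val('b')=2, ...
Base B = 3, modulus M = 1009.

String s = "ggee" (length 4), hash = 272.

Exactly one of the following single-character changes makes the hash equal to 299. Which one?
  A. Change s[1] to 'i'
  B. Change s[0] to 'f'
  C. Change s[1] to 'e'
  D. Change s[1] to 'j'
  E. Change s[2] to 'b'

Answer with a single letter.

Option A: s[1]='g'->'i', delta=(9-7)*3^2 mod 1009 = 18, hash=272+18 mod 1009 = 290
Option B: s[0]='g'->'f', delta=(6-7)*3^3 mod 1009 = 982, hash=272+982 mod 1009 = 245
Option C: s[1]='g'->'e', delta=(5-7)*3^2 mod 1009 = 991, hash=272+991 mod 1009 = 254
Option D: s[1]='g'->'j', delta=(10-7)*3^2 mod 1009 = 27, hash=272+27 mod 1009 = 299 <-- target
Option E: s[2]='e'->'b', delta=(2-5)*3^1 mod 1009 = 1000, hash=272+1000 mod 1009 = 263

Answer: D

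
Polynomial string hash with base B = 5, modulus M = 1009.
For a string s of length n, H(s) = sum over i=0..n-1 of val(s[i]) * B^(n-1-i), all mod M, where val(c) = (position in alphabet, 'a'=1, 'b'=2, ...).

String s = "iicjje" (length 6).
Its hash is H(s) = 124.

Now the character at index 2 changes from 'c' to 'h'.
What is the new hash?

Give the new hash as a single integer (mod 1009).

val('c') = 3, val('h') = 8
Position k = 2, exponent = n-1-k = 3
B^3 mod M = 5^3 mod 1009 = 125
Delta = (8 - 3) * 125 mod 1009 = 625
New hash = (124 + 625) mod 1009 = 749

Answer: 749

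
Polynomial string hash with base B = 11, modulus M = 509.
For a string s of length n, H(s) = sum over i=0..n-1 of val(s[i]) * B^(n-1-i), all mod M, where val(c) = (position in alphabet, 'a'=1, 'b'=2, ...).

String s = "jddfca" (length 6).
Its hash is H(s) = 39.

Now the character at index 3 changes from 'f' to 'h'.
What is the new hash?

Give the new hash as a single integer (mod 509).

Answer: 281

Derivation:
val('f') = 6, val('h') = 8
Position k = 3, exponent = n-1-k = 2
B^2 mod M = 11^2 mod 509 = 121
Delta = (8 - 6) * 121 mod 509 = 242
New hash = (39 + 242) mod 509 = 281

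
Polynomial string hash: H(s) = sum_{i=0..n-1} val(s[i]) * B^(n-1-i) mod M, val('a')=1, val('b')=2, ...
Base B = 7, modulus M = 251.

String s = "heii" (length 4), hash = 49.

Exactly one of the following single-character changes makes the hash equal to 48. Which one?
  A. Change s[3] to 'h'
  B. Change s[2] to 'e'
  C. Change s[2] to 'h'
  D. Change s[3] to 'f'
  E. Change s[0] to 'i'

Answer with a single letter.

Answer: A

Derivation:
Option A: s[3]='i'->'h', delta=(8-9)*7^0 mod 251 = 250, hash=49+250 mod 251 = 48 <-- target
Option B: s[2]='i'->'e', delta=(5-9)*7^1 mod 251 = 223, hash=49+223 mod 251 = 21
Option C: s[2]='i'->'h', delta=(8-9)*7^1 mod 251 = 244, hash=49+244 mod 251 = 42
Option D: s[3]='i'->'f', delta=(6-9)*7^0 mod 251 = 248, hash=49+248 mod 251 = 46
Option E: s[0]='h'->'i', delta=(9-8)*7^3 mod 251 = 92, hash=49+92 mod 251 = 141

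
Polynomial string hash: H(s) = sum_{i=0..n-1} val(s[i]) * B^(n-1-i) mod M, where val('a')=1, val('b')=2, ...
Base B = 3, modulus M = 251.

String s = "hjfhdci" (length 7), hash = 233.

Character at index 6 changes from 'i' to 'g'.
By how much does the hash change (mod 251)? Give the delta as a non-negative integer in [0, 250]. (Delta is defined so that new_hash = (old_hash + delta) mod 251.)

Answer: 249

Derivation:
Delta formula: (val(new) - val(old)) * B^(n-1-k) mod M
  val('g') - val('i') = 7 - 9 = -2
  B^(n-1-k) = 3^0 mod 251 = 1
  Delta = -2 * 1 mod 251 = 249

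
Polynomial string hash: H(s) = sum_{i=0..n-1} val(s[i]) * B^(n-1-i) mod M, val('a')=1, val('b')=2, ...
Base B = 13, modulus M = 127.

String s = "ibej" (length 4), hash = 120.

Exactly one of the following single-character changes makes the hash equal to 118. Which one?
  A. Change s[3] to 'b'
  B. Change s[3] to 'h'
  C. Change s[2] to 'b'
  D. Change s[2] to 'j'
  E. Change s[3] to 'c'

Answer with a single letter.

Option A: s[3]='j'->'b', delta=(2-10)*13^0 mod 127 = 119, hash=120+119 mod 127 = 112
Option B: s[3]='j'->'h', delta=(8-10)*13^0 mod 127 = 125, hash=120+125 mod 127 = 118 <-- target
Option C: s[2]='e'->'b', delta=(2-5)*13^1 mod 127 = 88, hash=120+88 mod 127 = 81
Option D: s[2]='e'->'j', delta=(10-5)*13^1 mod 127 = 65, hash=120+65 mod 127 = 58
Option E: s[3]='j'->'c', delta=(3-10)*13^0 mod 127 = 120, hash=120+120 mod 127 = 113

Answer: B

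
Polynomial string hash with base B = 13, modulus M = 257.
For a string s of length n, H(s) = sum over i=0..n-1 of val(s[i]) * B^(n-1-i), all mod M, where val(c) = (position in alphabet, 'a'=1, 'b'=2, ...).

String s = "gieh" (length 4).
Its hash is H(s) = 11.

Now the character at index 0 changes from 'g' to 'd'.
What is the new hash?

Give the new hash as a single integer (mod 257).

val('g') = 7, val('d') = 4
Position k = 0, exponent = n-1-k = 3
B^3 mod M = 13^3 mod 257 = 141
Delta = (4 - 7) * 141 mod 257 = 91
New hash = (11 + 91) mod 257 = 102

Answer: 102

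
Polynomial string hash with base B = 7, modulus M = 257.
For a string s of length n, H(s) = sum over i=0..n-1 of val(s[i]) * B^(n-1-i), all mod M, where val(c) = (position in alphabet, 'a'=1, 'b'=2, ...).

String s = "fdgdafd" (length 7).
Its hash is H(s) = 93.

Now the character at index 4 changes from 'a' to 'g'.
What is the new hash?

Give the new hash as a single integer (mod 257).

Answer: 130

Derivation:
val('a') = 1, val('g') = 7
Position k = 4, exponent = n-1-k = 2
B^2 mod M = 7^2 mod 257 = 49
Delta = (7 - 1) * 49 mod 257 = 37
New hash = (93 + 37) mod 257 = 130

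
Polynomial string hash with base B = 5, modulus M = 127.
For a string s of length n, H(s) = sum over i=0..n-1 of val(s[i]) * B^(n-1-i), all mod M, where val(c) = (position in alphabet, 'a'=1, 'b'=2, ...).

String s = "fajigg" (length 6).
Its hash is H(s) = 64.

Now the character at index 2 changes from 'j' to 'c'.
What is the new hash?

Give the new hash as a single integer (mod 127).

val('j') = 10, val('c') = 3
Position k = 2, exponent = n-1-k = 3
B^3 mod M = 5^3 mod 127 = 125
Delta = (3 - 10) * 125 mod 127 = 14
New hash = (64 + 14) mod 127 = 78

Answer: 78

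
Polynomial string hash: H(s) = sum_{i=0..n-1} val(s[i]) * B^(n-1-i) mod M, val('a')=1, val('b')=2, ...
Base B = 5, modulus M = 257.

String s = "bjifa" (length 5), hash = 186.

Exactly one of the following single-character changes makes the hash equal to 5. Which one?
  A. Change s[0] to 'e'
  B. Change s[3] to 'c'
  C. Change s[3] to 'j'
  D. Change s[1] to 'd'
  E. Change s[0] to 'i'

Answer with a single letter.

Option A: s[0]='b'->'e', delta=(5-2)*5^4 mod 257 = 76, hash=186+76 mod 257 = 5 <-- target
Option B: s[3]='f'->'c', delta=(3-6)*5^1 mod 257 = 242, hash=186+242 mod 257 = 171
Option C: s[3]='f'->'j', delta=(10-6)*5^1 mod 257 = 20, hash=186+20 mod 257 = 206
Option D: s[1]='j'->'d', delta=(4-10)*5^3 mod 257 = 21, hash=186+21 mod 257 = 207
Option E: s[0]='b'->'i', delta=(9-2)*5^4 mod 257 = 6, hash=186+6 mod 257 = 192

Answer: A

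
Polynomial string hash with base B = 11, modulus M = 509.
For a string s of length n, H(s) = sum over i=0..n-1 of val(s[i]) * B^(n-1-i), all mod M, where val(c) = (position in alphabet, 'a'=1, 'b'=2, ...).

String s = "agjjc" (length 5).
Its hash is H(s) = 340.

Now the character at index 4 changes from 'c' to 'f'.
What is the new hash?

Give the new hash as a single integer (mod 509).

val('c') = 3, val('f') = 6
Position k = 4, exponent = n-1-k = 0
B^0 mod M = 11^0 mod 509 = 1
Delta = (6 - 3) * 1 mod 509 = 3
New hash = (340 + 3) mod 509 = 343

Answer: 343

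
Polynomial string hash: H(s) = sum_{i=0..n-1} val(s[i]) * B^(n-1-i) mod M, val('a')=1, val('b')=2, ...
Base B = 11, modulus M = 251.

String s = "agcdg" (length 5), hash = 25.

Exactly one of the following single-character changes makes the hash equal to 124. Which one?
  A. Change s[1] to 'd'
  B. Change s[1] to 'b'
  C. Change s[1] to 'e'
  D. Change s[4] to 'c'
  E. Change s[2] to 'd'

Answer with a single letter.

Option A: s[1]='g'->'d', delta=(4-7)*11^3 mod 251 = 23, hash=25+23 mod 251 = 48
Option B: s[1]='g'->'b', delta=(2-7)*11^3 mod 251 = 122, hash=25+122 mod 251 = 147
Option C: s[1]='g'->'e', delta=(5-7)*11^3 mod 251 = 99, hash=25+99 mod 251 = 124 <-- target
Option D: s[4]='g'->'c', delta=(3-7)*11^0 mod 251 = 247, hash=25+247 mod 251 = 21
Option E: s[2]='c'->'d', delta=(4-3)*11^2 mod 251 = 121, hash=25+121 mod 251 = 146

Answer: C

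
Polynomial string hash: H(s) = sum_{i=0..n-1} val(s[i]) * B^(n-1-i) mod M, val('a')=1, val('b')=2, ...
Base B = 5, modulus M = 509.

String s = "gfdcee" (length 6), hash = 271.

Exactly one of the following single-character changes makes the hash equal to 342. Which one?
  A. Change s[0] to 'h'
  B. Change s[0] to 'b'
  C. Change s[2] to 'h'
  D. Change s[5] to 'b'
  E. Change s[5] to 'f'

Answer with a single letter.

Answer: A

Derivation:
Option A: s[0]='g'->'h', delta=(8-7)*5^5 mod 509 = 71, hash=271+71 mod 509 = 342 <-- target
Option B: s[0]='g'->'b', delta=(2-7)*5^5 mod 509 = 154, hash=271+154 mod 509 = 425
Option C: s[2]='d'->'h', delta=(8-4)*5^3 mod 509 = 500, hash=271+500 mod 509 = 262
Option D: s[5]='e'->'b', delta=(2-5)*5^0 mod 509 = 506, hash=271+506 mod 509 = 268
Option E: s[5]='e'->'f', delta=(6-5)*5^0 mod 509 = 1, hash=271+1 mod 509 = 272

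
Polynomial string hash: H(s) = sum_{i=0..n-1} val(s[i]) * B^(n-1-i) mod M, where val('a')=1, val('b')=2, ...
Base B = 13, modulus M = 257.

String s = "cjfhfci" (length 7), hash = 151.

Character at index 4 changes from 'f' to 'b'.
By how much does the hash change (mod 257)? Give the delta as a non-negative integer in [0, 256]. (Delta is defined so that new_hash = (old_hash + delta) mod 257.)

Answer: 95

Derivation:
Delta formula: (val(new) - val(old)) * B^(n-1-k) mod M
  val('b') - val('f') = 2 - 6 = -4
  B^(n-1-k) = 13^2 mod 257 = 169
  Delta = -4 * 169 mod 257 = 95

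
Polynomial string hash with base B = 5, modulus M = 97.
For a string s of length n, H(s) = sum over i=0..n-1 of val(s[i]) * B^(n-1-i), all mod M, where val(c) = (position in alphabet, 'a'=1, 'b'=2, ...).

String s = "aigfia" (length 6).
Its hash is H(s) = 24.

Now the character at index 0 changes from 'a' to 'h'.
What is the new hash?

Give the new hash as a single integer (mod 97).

val('a') = 1, val('h') = 8
Position k = 0, exponent = n-1-k = 5
B^5 mod M = 5^5 mod 97 = 21
Delta = (8 - 1) * 21 mod 97 = 50
New hash = (24 + 50) mod 97 = 74

Answer: 74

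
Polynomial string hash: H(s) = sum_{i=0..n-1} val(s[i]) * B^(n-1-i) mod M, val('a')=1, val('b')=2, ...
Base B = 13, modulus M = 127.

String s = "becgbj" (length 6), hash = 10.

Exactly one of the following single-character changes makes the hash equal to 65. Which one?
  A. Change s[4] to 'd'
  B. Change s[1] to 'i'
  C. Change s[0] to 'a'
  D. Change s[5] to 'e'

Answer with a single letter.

Option A: s[4]='b'->'d', delta=(4-2)*13^1 mod 127 = 26, hash=10+26 mod 127 = 36
Option B: s[1]='e'->'i', delta=(9-5)*13^4 mod 127 = 71, hash=10+71 mod 127 = 81
Option C: s[0]='b'->'a', delta=(1-2)*13^5 mod 127 = 55, hash=10+55 mod 127 = 65 <-- target
Option D: s[5]='j'->'e', delta=(5-10)*13^0 mod 127 = 122, hash=10+122 mod 127 = 5

Answer: C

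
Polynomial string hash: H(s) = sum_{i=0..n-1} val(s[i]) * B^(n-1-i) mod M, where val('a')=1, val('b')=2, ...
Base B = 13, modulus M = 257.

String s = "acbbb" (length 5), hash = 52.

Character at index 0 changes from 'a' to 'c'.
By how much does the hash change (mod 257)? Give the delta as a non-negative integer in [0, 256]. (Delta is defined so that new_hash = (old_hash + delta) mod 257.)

Delta formula: (val(new) - val(old)) * B^(n-1-k) mod M
  val('c') - val('a') = 3 - 1 = 2
  B^(n-1-k) = 13^4 mod 257 = 34
  Delta = 2 * 34 mod 257 = 68

Answer: 68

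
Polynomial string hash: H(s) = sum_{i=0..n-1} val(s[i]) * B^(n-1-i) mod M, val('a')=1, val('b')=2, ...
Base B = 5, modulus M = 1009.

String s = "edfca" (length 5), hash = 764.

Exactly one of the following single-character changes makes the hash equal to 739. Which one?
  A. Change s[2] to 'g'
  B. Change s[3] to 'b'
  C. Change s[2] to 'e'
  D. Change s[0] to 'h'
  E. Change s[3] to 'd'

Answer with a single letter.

Answer: C

Derivation:
Option A: s[2]='f'->'g', delta=(7-6)*5^2 mod 1009 = 25, hash=764+25 mod 1009 = 789
Option B: s[3]='c'->'b', delta=(2-3)*5^1 mod 1009 = 1004, hash=764+1004 mod 1009 = 759
Option C: s[2]='f'->'e', delta=(5-6)*5^2 mod 1009 = 984, hash=764+984 mod 1009 = 739 <-- target
Option D: s[0]='e'->'h', delta=(8-5)*5^4 mod 1009 = 866, hash=764+866 mod 1009 = 621
Option E: s[3]='c'->'d', delta=(4-3)*5^1 mod 1009 = 5, hash=764+5 mod 1009 = 769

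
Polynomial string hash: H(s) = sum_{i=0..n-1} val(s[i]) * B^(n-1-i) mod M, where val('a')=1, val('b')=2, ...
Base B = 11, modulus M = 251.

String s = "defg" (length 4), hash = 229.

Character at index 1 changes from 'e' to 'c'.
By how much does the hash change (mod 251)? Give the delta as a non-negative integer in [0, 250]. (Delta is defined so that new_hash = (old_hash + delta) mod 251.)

Delta formula: (val(new) - val(old)) * B^(n-1-k) mod M
  val('c') - val('e') = 3 - 5 = -2
  B^(n-1-k) = 11^2 mod 251 = 121
  Delta = -2 * 121 mod 251 = 9

Answer: 9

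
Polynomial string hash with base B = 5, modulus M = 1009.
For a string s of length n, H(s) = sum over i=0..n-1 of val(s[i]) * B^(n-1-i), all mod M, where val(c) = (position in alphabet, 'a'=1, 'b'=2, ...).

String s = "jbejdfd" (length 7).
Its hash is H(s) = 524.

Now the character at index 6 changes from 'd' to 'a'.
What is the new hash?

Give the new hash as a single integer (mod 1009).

val('d') = 4, val('a') = 1
Position k = 6, exponent = n-1-k = 0
B^0 mod M = 5^0 mod 1009 = 1
Delta = (1 - 4) * 1 mod 1009 = 1006
New hash = (524 + 1006) mod 1009 = 521

Answer: 521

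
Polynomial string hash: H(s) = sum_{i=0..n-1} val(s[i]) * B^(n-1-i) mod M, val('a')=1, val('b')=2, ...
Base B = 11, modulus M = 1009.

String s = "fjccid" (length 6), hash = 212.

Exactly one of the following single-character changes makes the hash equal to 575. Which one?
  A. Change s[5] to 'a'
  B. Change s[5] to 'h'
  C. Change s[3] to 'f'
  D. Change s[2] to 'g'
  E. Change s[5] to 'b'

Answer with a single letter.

Option A: s[5]='d'->'a', delta=(1-4)*11^0 mod 1009 = 1006, hash=212+1006 mod 1009 = 209
Option B: s[5]='d'->'h', delta=(8-4)*11^0 mod 1009 = 4, hash=212+4 mod 1009 = 216
Option C: s[3]='c'->'f', delta=(6-3)*11^2 mod 1009 = 363, hash=212+363 mod 1009 = 575 <-- target
Option D: s[2]='c'->'g', delta=(7-3)*11^3 mod 1009 = 279, hash=212+279 mod 1009 = 491
Option E: s[5]='d'->'b', delta=(2-4)*11^0 mod 1009 = 1007, hash=212+1007 mod 1009 = 210

Answer: C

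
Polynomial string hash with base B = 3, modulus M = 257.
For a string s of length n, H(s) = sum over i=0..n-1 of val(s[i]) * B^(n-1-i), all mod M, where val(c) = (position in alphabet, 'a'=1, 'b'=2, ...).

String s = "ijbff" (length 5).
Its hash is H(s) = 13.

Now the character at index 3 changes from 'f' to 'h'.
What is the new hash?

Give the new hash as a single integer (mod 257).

Answer: 19

Derivation:
val('f') = 6, val('h') = 8
Position k = 3, exponent = n-1-k = 1
B^1 mod M = 3^1 mod 257 = 3
Delta = (8 - 6) * 3 mod 257 = 6
New hash = (13 + 6) mod 257 = 19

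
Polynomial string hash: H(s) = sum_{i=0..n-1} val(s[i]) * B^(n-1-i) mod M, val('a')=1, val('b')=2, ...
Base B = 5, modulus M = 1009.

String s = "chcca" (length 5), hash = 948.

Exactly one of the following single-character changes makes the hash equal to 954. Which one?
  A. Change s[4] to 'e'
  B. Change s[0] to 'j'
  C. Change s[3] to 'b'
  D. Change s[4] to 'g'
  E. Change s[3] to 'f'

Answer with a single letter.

Answer: D

Derivation:
Option A: s[4]='a'->'e', delta=(5-1)*5^0 mod 1009 = 4, hash=948+4 mod 1009 = 952
Option B: s[0]='c'->'j', delta=(10-3)*5^4 mod 1009 = 339, hash=948+339 mod 1009 = 278
Option C: s[3]='c'->'b', delta=(2-3)*5^1 mod 1009 = 1004, hash=948+1004 mod 1009 = 943
Option D: s[4]='a'->'g', delta=(7-1)*5^0 mod 1009 = 6, hash=948+6 mod 1009 = 954 <-- target
Option E: s[3]='c'->'f', delta=(6-3)*5^1 mod 1009 = 15, hash=948+15 mod 1009 = 963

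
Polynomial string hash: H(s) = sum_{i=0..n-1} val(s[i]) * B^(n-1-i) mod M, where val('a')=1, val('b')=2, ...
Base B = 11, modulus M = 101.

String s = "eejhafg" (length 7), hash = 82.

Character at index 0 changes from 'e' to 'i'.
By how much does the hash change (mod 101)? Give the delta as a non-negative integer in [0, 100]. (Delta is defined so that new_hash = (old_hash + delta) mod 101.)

Delta formula: (val(new) - val(old)) * B^(n-1-k) mod M
  val('i') - val('e') = 9 - 5 = 4
  B^(n-1-k) = 11^6 mod 101 = 21
  Delta = 4 * 21 mod 101 = 84

Answer: 84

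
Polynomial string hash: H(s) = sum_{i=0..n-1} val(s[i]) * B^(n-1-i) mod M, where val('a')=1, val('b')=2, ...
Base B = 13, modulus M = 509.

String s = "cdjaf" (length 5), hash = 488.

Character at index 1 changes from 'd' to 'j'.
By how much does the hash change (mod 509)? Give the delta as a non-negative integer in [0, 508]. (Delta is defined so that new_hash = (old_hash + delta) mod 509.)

Answer: 457

Derivation:
Delta formula: (val(new) - val(old)) * B^(n-1-k) mod M
  val('j') - val('d') = 10 - 4 = 6
  B^(n-1-k) = 13^3 mod 509 = 161
  Delta = 6 * 161 mod 509 = 457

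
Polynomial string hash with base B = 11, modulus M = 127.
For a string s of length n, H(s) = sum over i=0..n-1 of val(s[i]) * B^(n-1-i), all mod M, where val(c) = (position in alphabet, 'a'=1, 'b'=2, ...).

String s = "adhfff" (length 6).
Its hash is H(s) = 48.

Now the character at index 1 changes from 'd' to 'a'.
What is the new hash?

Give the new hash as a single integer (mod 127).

Answer: 67

Derivation:
val('d') = 4, val('a') = 1
Position k = 1, exponent = n-1-k = 4
B^4 mod M = 11^4 mod 127 = 36
Delta = (1 - 4) * 36 mod 127 = 19
New hash = (48 + 19) mod 127 = 67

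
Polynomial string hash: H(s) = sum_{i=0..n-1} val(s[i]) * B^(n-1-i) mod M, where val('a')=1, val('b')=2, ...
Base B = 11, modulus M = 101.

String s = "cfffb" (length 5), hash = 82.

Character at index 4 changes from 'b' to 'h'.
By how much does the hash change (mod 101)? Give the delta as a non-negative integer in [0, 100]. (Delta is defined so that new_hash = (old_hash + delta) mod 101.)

Answer: 6

Derivation:
Delta formula: (val(new) - val(old)) * B^(n-1-k) mod M
  val('h') - val('b') = 8 - 2 = 6
  B^(n-1-k) = 11^0 mod 101 = 1
  Delta = 6 * 1 mod 101 = 6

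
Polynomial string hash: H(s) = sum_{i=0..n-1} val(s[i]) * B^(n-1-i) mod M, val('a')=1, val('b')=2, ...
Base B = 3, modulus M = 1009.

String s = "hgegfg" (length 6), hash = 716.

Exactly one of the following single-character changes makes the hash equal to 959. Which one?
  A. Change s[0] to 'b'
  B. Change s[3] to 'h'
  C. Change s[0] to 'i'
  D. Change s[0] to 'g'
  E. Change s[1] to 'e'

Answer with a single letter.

Option A: s[0]='h'->'b', delta=(2-8)*3^5 mod 1009 = 560, hash=716+560 mod 1009 = 267
Option B: s[3]='g'->'h', delta=(8-7)*3^2 mod 1009 = 9, hash=716+9 mod 1009 = 725
Option C: s[0]='h'->'i', delta=(9-8)*3^5 mod 1009 = 243, hash=716+243 mod 1009 = 959 <-- target
Option D: s[0]='h'->'g', delta=(7-8)*3^5 mod 1009 = 766, hash=716+766 mod 1009 = 473
Option E: s[1]='g'->'e', delta=(5-7)*3^4 mod 1009 = 847, hash=716+847 mod 1009 = 554

Answer: C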